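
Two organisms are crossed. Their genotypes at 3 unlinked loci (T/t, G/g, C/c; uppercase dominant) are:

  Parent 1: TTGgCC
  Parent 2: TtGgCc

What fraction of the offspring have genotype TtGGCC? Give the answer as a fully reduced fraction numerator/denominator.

TTGgCC gametes: TGC×4, TgC×4
TtGgCc gametes: TGC×1, TGc×1, TgC×1, Tgc×1, tGC×1, tGc×1, tgC×1, tgc×1
TTGgCC×TtGgCc grid (8·8=64): TTGGCC=4 TTGGCc=4 TTGgCC=8 TTGgCc=8 TTggCC=4 TTggCc=4 TtGGCC=4 TtGGCc=4 TtGgCC=8 TtGgCc=8 TtggCC=4 TtggCc=4
TtGGCC hits 4/64; gcd=4; 4÷4/64÷4 = 1/16

P(TtGGCC) = 1/16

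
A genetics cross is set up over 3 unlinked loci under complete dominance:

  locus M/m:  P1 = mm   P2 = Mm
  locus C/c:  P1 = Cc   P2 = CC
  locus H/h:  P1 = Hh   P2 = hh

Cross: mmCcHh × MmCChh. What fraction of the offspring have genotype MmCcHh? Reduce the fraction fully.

mmCcHh gametes: mCH×2, mCh×2, mcH×2, mch×2
MmCChh gametes: MCh×4, mCh×4
mmCcHh×MmCChh grid (8·8=64): MmCCHh=8 MmCChh=8 MmCcHh=8 MmCchh=8 mmCCHh=8 mmCChh=8 mmCcHh=8 mmCchh=8
MmCcHh hits 8/64; gcd=8; 8÷8/64÷8 = 1/8

P(MmCcHh) = 1/8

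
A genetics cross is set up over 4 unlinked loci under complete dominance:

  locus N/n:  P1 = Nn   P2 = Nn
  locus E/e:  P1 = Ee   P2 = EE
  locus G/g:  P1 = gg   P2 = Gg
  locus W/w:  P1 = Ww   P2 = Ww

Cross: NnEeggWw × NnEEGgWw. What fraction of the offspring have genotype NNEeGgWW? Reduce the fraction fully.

NnEeggWw gametes: NEgW×2, NEgw×2, NegW×2, Negw×2, nEgW×2, nEgw×2, negW×2, negw×2
NnEEGgWw gametes: NEGW×2, NEGw×2, NEgW×2, NEgw×2, nEGW×2, nEGw×2, nEgW×2, nEgw×2
NnEeggWw×NnEEGgWw grid (16·16=256): NNEEGgWW=4 NNEEGgWw=8 NNEEGgww=4 NNEEggWW=4 NNEEggWw=8 NNEEggww=4 NNEeGgWW=4 NNEeGgWw=8 NNEeGgww=4 NNEeggWW=4 NNEeggWw=8 NNEeggww=4 NnEEGgWW=8 NnEEGgWw=16 NnEEGgww=8 NnEEggWW=8 NnEEggWw=16 NnEEggww=8 NnEeGgWW=8 NnEeGgWw=16 NnEeGgww=8 NnEeggWW=8 NnEeggWw=16 NnEeggww=8 nnEEGgWW=4 nnEEGgWw=8 nnEEGgww=4 nnEEggWW=4 nnEEggWw=8 nnEEggww=4 nnEeGgWW=4 nnEeGgWw=8 nnEeGgww=4 nnEeggWW=4 nnEeggWw=8 nnEeggww=4
NNEeGgWW hits 4/256; gcd=4; 4÷4/256÷4 = 1/64

P(NNEeGgWW) = 1/64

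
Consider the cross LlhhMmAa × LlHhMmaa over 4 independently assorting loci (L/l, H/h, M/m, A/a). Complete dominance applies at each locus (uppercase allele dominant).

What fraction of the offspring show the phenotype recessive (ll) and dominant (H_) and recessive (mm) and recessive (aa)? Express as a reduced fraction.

LlhhMmAa gametes: LhMA×2, LhMa×2, LhmA×2, Lhma×2, lhMA×2, lhMa×2, lhmA×2, lhma×2
LlHhMmaa gametes: LHMa×2, LHma×2, LhMa×2, Lhma×2, lHMa×2, lHma×2, lhMa×2, lhma×2
LlhhMmAa×LlHhMmaa grid (16·16=256): LLHhMMAa=4 LLHhMMaa=4 LLHhMmAa=8 LLHhMmaa=8 LLHhmmAa=4 LLHhmmaa=4 LLhhMMAa=4 LLhhMMaa=4 LLhhMmAa=8 LLhhMmaa=8 LLhhmmAa=4 LLhhmmaa=4 LlHhMMAa=8 LlHhMMaa=8 LlHhMmAa=16 LlHhMmaa=16 LlHhmmAa=8 LlHhmmaa=8 LlhhMMAa=8 LlhhMMaa=8 LlhhMmAa=16 LlhhMmaa=16 LlhhmmAa=8 Llhhmmaa=8 llHhMMAa=4 llHhMMaa=4 llHhMmAa=8 llHhMmaa=8 llHhmmAa=4 llHhmmaa=4 llhhMMAa=4 llhhMMaa=4 llhhMmAa=8 llhhMmaa=8 llhhmmAa=4 llhhmmaa=4
ll H_ mm aa hits 4/256; gcd=4; 4÷4/256÷4 = 1/64

P(ll H_ mm aa) = 1/64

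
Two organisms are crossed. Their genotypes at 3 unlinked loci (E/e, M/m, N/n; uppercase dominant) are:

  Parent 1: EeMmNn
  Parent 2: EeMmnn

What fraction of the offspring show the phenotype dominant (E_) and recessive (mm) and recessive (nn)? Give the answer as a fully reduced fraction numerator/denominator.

P(E_ mm nn) = 3/32

EeMmNn gametes: EMN×1, EMn×1, EmN×1, Emn×1, eMN×1, eMn×1, emN×1, emn×1
EeMmnn gametes: EMn×2, Emn×2, eMn×2, emn×2
EeMmNn×EeMmnn grid (8·8=64): EEMMNn=2 EEMMnn=2 EEMmNn=4 EEMmnn=4 EEmmNn=2 EEmmnn=2 EeMMNn=4 EeMMnn=4 EeMmNn=8 EeMmnn=8 EemmNn=4 Eemmnn=4 eeMMNn=2 eeMMnn=2 eeMmNn=4 eeMmnn=4 eemmNn=2 eemmnn=2
E_ mm nn hits 6/64; gcd=2; 6÷2/64÷2 = 3/32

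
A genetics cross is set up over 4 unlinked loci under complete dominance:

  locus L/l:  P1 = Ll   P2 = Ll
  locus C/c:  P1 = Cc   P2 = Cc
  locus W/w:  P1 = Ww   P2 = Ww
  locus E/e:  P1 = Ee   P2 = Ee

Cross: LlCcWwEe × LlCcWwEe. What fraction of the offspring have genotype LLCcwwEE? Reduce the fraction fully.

LlCcWwEe gametes: LCWE×1, LCWe×1, LCwE×1, LCwe×1, LcWE×1, LcWe×1, LcwE×1, Lcwe×1, lCWE×1, lCWe×1, lCwE×1, lCwe×1, lcWE×1, lcWe×1, lcwE×1, lcwe×1
LlCcWwEe gametes: LCWE×1, LCWe×1, LCwE×1, LCwe×1, LcWE×1, LcWe×1, LcwE×1, Lcwe×1, lCWE×1, lCWe×1, lCwE×1, lCwe×1, lcWE×1, lcWe×1, lcwE×1, lcwe×1
LlCcWwEe×LlCcWwEe grid (16·16=256): LLCCWWEE=1 LLCCWWEe=2 LLCCWWee=1 LLCCWwEE=2 LLCCWwEe=4 LLCCWwee=2 LLCCwwEE=1 LLCCwwEe=2 LLCCwwee=1 LLCcWWEE=2 LLCcWWEe=4 LLCcWWee=2 LLCcWwEE=4 LLCcWwEe=8 LLCcWwee=4 LLCcwwEE=2 LLCcwwEe=4 LLCcwwee=2 LLccWWEE=1 LLccWWEe=2 LLccWWee=1 LLccWwEE=2 LLccWwEe=4 LLccWwee=2 LLccwwEE=1 LLccwwEe=2 LLccwwee=1 LlCCWWEE=2 LlCCWWEe=4 LlCCWWee=2 LlCCWwEE=4 LlCCWwEe=8 LlCCWwee=4 LlCCwwEE=2 LlCCwwEe=4 LlCCwwee=2 LlCcWWEE=4 LlCcWWEe=8 LlCcWWee=4 LlCcWwEE=8 LlCcWwEe=16 LlCcWwee=8 LlCcwwEE=4 LlCcwwEe=8 LlCcwwee=4 LlccWWEE=2 LlccWWEe=4 LlccWWee=2 LlccWwEE=4 LlccWwEe=8 LlccWwee=4 LlccwwEE=2 LlccwwEe=4 Llccwwee=2 llCCWWEE=1 llCCWWEe=2 llCCWWee=1 llCCWwEE=2 llCCWwEe=4 llCCWwee=2 llCCwwEE=1 llCCwwEe=2 llCCwwee=1 llCcWWEE=2 llCcWWEe=4 llCcWWee=2 llCcWwEE=4 llCcWwEe=8 llCcWwee=4 llCcwwEE=2 llCcwwEe=4 llCcwwee=2 llccWWEE=1 llccWWEe=2 llccWWee=1 llccWwEE=2 llccWwEe=4 llccWwee=2 llccwwEE=1 llccwwEe=2 llccwwee=1
LLCcwwEE hits 2/256; gcd=2; 2÷2/256÷2 = 1/128

P(LLCcwwEE) = 1/128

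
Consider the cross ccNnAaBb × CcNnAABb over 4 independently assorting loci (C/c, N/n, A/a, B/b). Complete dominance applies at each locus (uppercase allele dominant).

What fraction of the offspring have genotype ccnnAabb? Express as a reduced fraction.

P(ccnnAabb) = 1/64

ccNnAaBb gametes: cNAB×2, cNAb×2, cNaB×2, cNab×2, cnAB×2, cnAb×2, cnaB×2, cnab×2
CcNnAABb gametes: CNAB×2, CNAb×2, CnAB×2, CnAb×2, cNAB×2, cNAb×2, cnAB×2, cnAb×2
ccNnAaBb×CcNnAABb grid (16·16=256): CcNNAABB=4 CcNNAABb=8 CcNNAAbb=4 CcNNAaBB=4 CcNNAaBb=8 CcNNAabb=4 CcNnAABB=8 CcNnAABb=16 CcNnAAbb=8 CcNnAaBB=8 CcNnAaBb=16 CcNnAabb=8 CcnnAABB=4 CcnnAABb=8 CcnnAAbb=4 CcnnAaBB=4 CcnnAaBb=8 CcnnAabb=4 ccNNAABB=4 ccNNAABb=8 ccNNAAbb=4 ccNNAaBB=4 ccNNAaBb=8 ccNNAabb=4 ccNnAABB=8 ccNnAABb=16 ccNnAAbb=8 ccNnAaBB=8 ccNnAaBb=16 ccNnAabb=8 ccnnAABB=4 ccnnAABb=8 ccnnAAbb=4 ccnnAaBB=4 ccnnAaBb=8 ccnnAabb=4
ccnnAabb hits 4/256; gcd=4; 4÷4/256÷4 = 1/64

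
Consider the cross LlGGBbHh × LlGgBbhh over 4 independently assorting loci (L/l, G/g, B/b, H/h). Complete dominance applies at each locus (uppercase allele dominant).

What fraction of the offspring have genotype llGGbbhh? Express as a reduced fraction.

LlGGBbHh gametes: LGBH×2, LGBh×2, LGbH×2, LGbh×2, lGBH×2, lGBh×2, lGbH×2, lGbh×2
LlGgBbhh gametes: LGBh×2, LGbh×2, LgBh×2, Lgbh×2, lGBh×2, lGbh×2, lgBh×2, lgbh×2
LlGGBbHh×LlGgBbhh grid (16·16=256): LLGGBBHh=4 LLGGBBhh=4 LLGGBbHh=8 LLGGBbhh=8 LLGGbbHh=4 LLGGbbhh=4 LLGgBBHh=4 LLGgBBhh=4 LLGgBbHh=8 LLGgBbhh=8 LLGgbbHh=4 LLGgbbhh=4 LlGGBBHh=8 LlGGBBhh=8 LlGGBbHh=16 LlGGBbhh=16 LlGGbbHh=8 LlGGbbhh=8 LlGgBBHh=8 LlGgBBhh=8 LlGgBbHh=16 LlGgBbhh=16 LlGgbbHh=8 LlGgbbhh=8 llGGBBHh=4 llGGBBhh=4 llGGBbHh=8 llGGBbhh=8 llGGbbHh=4 llGGbbhh=4 llGgBBHh=4 llGgBBhh=4 llGgBbHh=8 llGgBbhh=8 llGgbbHh=4 llGgbbhh=4
llGGbbhh hits 4/256; gcd=4; 4÷4/256÷4 = 1/64

P(llGGbbhh) = 1/64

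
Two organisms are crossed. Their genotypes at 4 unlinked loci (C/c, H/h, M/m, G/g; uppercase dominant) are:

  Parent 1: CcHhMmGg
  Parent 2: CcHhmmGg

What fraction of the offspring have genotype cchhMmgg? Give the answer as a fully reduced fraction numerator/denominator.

P(cchhMmgg) = 1/128

CcHhMmGg gametes: CHMG×1, CHMg×1, CHmG×1, CHmg×1, ChMG×1, ChMg×1, ChmG×1, Chmg×1, cHMG×1, cHMg×1, cHmG×1, cHmg×1, chMG×1, chMg×1, chmG×1, chmg×1
CcHhmmGg gametes: CHmG×2, CHmg×2, ChmG×2, Chmg×2, cHmG×2, cHmg×2, chmG×2, chmg×2
CcHhMmGg×CcHhmmGg grid (16·16=256): CCHHMmGG=2 CCHHMmGg=4 CCHHMmgg=2 CCHHmmGG=2 CCHHmmGg=4 CCHHmmgg=2 CCHhMmGG=4 CCHhMmGg=8 CCHhMmgg=4 CCHhmmGG=4 CCHhmmGg=8 CCHhmmgg=4 CChhMmGG=2 CChhMmGg=4 CChhMmgg=2 CChhmmGG=2 CChhmmGg=4 CChhmmgg=2 CcHHMmGG=4 CcHHMmGg=8 CcHHMmgg=4 CcHHmmGG=4 CcHHmmGg=8 CcHHmmgg=4 CcHhMmGG=8 CcHhMmGg=16 CcHhMmgg=8 CcHhmmGG=8 CcHhmmGg=16 CcHhmmgg=8 CchhMmGG=4 CchhMmGg=8 CchhMmgg=4 CchhmmGG=4 CchhmmGg=8 Cchhmmgg=4 ccHHMmGG=2 ccHHMmGg=4 ccHHMmgg=2 ccHHmmGG=2 ccHHmmGg=4 ccHHmmgg=2 ccHhMmGG=4 ccHhMmGg=8 ccHhMmgg=4 ccHhmmGG=4 ccHhmmGg=8 ccHhmmgg=4 cchhMmGG=2 cchhMmGg=4 cchhMmgg=2 cchhmmGG=2 cchhmmGg=4 cchhmmgg=2
cchhMmgg hits 2/256; gcd=2; 2÷2/256÷2 = 1/128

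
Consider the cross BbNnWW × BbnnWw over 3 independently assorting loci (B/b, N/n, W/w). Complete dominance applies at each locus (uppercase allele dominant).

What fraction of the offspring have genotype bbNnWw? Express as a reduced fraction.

BbNnWW gametes: BNW×2, BnW×2, bNW×2, bnW×2
BbnnWw gametes: BnW×2, Bnw×2, bnW×2, bnw×2
BbNnWW×BbnnWw grid (8·8=64): BBNnWW=4 BBNnWw=4 BBnnWW=4 BBnnWw=4 BbNnWW=8 BbNnWw=8 BbnnWW=8 BbnnWw=8 bbNnWW=4 bbNnWw=4 bbnnWW=4 bbnnWw=4
bbNnWw hits 4/64; gcd=4; 4÷4/64÷4 = 1/16

P(bbNnWw) = 1/16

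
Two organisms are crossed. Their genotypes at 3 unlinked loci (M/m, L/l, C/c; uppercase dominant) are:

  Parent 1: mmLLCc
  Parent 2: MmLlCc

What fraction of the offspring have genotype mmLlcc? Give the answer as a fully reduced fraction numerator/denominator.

mmLLCc gametes: mLC×4, mLc×4
MmLlCc gametes: MLC×1, MLc×1, MlC×1, Mlc×1, mLC×1, mLc×1, mlC×1, mlc×1
mmLLCc×MmLlCc grid (8·8=64): MmLLCC=4 MmLLCc=8 MmLLcc=4 MmLlCC=4 MmLlCc=8 MmLlcc=4 mmLLCC=4 mmLLCc=8 mmLLcc=4 mmLlCC=4 mmLlCc=8 mmLlcc=4
mmLlcc hits 4/64; gcd=4; 4÷4/64÷4 = 1/16

P(mmLlcc) = 1/16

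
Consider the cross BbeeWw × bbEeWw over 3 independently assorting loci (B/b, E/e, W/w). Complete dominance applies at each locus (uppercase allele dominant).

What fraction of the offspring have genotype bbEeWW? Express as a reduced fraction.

P(bbEeWW) = 1/16

BbeeWw gametes: BeW×2, Bew×2, beW×2, bew×2
bbEeWw gametes: bEW×2, bEw×2, beW×2, bew×2
BbeeWw×bbEeWw grid (8·8=64): BbEeWW=4 BbEeWw=8 BbEeww=4 BbeeWW=4 BbeeWw=8 Bbeeww=4 bbEeWW=4 bbEeWw=8 bbEeww=4 bbeeWW=4 bbeeWw=8 bbeeww=4
bbEeWW hits 4/64; gcd=4; 4÷4/64÷4 = 1/16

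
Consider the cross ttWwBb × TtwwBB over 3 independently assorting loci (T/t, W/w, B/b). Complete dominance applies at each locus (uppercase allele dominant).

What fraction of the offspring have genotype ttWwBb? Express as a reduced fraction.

ttWwBb gametes: tWB×2, tWb×2, twB×2, twb×2
TtwwBB gametes: TwB×4, twB×4
ttWwBb×TtwwBB grid (8·8=64): TtWwBB=8 TtWwBb=8 TtwwBB=8 TtwwBb=8 ttWwBB=8 ttWwBb=8 ttwwBB=8 ttwwBb=8
ttWwBb hits 8/64; gcd=8; 8÷8/64÷8 = 1/8

P(ttWwBb) = 1/8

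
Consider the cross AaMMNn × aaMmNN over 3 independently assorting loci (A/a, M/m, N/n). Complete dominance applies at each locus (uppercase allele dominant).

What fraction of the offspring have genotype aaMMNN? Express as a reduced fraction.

P(aaMMNN) = 1/8

AaMMNn gametes: AMN×2, AMn×2, aMN×2, aMn×2
aaMmNN gametes: aMN×4, amN×4
AaMMNn×aaMmNN grid (8·8=64): AaMMNN=8 AaMMNn=8 AaMmNN=8 AaMmNn=8 aaMMNN=8 aaMMNn=8 aaMmNN=8 aaMmNn=8
aaMMNN hits 8/64; gcd=8; 8÷8/64÷8 = 1/8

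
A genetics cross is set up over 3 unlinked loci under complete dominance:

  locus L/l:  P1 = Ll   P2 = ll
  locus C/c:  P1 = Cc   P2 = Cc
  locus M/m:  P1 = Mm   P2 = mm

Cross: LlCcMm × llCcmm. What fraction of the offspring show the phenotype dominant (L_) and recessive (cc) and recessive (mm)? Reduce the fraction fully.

P(L_ cc mm) = 1/16

LlCcMm gametes: LCM×1, LCm×1, LcM×1, Lcm×1, lCM×1, lCm×1, lcM×1, lcm×1
llCcmm gametes: lCm×4, lcm×4
LlCcMm×llCcmm grid (8·8=64): LlCCMm=4 LlCCmm=4 LlCcMm=8 LlCcmm=8 LlccMm=4 Llccmm=4 llCCMm=4 llCCmm=4 llCcMm=8 llCcmm=8 llccMm=4 llccmm=4
L_ cc mm hits 4/64; gcd=4; 4÷4/64÷4 = 1/16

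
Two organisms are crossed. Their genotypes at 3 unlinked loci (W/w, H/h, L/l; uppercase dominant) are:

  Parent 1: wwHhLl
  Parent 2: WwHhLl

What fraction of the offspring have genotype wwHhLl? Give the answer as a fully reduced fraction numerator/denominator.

P(wwHhLl) = 1/8

wwHhLl gametes: wHL×2, wHl×2, whL×2, whl×2
WwHhLl gametes: WHL×1, WHl×1, WhL×1, Whl×1, wHL×1, wHl×1, whL×1, whl×1
wwHhLl×WwHhLl grid (8·8=64): WwHHLL=2 WwHHLl=4 WwHHll=2 WwHhLL=4 WwHhLl=8 WwHhll=4 WwhhLL=2 WwhhLl=4 Wwhhll=2 wwHHLL=2 wwHHLl=4 wwHHll=2 wwHhLL=4 wwHhLl=8 wwHhll=4 wwhhLL=2 wwhhLl=4 wwhhll=2
wwHhLl hits 8/64; gcd=8; 8÷8/64÷8 = 1/8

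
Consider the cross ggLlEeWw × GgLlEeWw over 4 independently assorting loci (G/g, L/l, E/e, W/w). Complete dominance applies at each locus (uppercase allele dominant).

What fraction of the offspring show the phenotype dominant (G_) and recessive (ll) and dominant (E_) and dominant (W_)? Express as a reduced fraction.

P(G_ ll E_ W_) = 9/128

ggLlEeWw gametes: gLEW×2, gLEw×2, gLeW×2, gLew×2, glEW×2, glEw×2, gleW×2, glew×2
GgLlEeWw gametes: GLEW×1, GLEw×1, GLeW×1, GLew×1, GlEW×1, GlEw×1, GleW×1, Glew×1, gLEW×1, gLEw×1, gLeW×1, gLew×1, glEW×1, glEw×1, gleW×1, glew×1
ggLlEeWw×GgLlEeWw grid (16·16=256): GgLLEEWW=2 GgLLEEWw=4 GgLLEEww=2 GgLLEeWW=4 GgLLEeWw=8 GgLLEeww=4 GgLLeeWW=2 GgLLeeWw=4 GgLLeeww=2 GgLlEEWW=4 GgLlEEWw=8 GgLlEEww=4 GgLlEeWW=8 GgLlEeWw=16 GgLlEeww=8 GgLleeWW=4 GgLleeWw=8 GgLleeww=4 GgllEEWW=2 GgllEEWw=4 GgllEEww=2 GgllEeWW=4 GgllEeWw=8 GgllEeww=4 GglleeWW=2 GglleeWw=4 Gglleeww=2 ggLLEEWW=2 ggLLEEWw=4 ggLLEEww=2 ggLLEeWW=4 ggLLEeWw=8 ggLLEeww=4 ggLLeeWW=2 ggLLeeWw=4 ggLLeeww=2 ggLlEEWW=4 ggLlEEWw=8 ggLlEEww=4 ggLlEeWW=8 ggLlEeWw=16 ggLlEeww=8 ggLleeWW=4 ggLleeWw=8 ggLleeww=4 ggllEEWW=2 ggllEEWw=4 ggllEEww=2 ggllEeWW=4 ggllEeWw=8 ggllEeww=4 gglleeWW=2 gglleeWw=4 gglleeww=2
G_ ll E_ W_ hits 18/256; gcd=2; 18÷2/256÷2 = 9/128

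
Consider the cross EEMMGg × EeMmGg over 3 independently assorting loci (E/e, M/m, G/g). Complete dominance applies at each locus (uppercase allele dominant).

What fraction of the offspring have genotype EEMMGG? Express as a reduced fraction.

EEMMGg gametes: EMG×4, EMg×4
EeMmGg gametes: EMG×1, EMg×1, EmG×1, Emg×1, eMG×1, eMg×1, emG×1, emg×1
EEMMGg×EeMmGg grid (8·8=64): EEMMGG=4 EEMMGg=8 EEMMgg=4 EEMmGG=4 EEMmGg=8 EEMmgg=4 EeMMGG=4 EeMMGg=8 EeMMgg=4 EeMmGG=4 EeMmGg=8 EeMmgg=4
EEMMGG hits 4/64; gcd=4; 4÷4/64÷4 = 1/16

P(EEMMGG) = 1/16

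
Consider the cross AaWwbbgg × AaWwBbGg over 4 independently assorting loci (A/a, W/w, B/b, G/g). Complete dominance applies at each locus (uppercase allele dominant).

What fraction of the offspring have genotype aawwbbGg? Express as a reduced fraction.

AaWwbbgg gametes: AWbg×4, Awbg×4, aWbg×4, awbg×4
AaWwBbGg gametes: AWBG×1, AWBg×1, AWbG×1, AWbg×1, AwBG×1, AwBg×1, AwbG×1, Awbg×1, aWBG×1, aWBg×1, aWbG×1, aWbg×1, awBG×1, awBg×1, awbG×1, awbg×1
AaWwbbgg×AaWwBbGg grid (16·16=256): AAWWBbGg=4 AAWWBbgg=4 AAWWbbGg=4 AAWWbbgg=4 AAWwBbGg=8 AAWwBbgg=8 AAWwbbGg=8 AAWwbbgg=8 AAwwBbGg=4 AAwwBbgg=4 AAwwbbGg=4 AAwwbbgg=4 AaWWBbGg=8 AaWWBbgg=8 AaWWbbGg=8 AaWWbbgg=8 AaWwBbGg=16 AaWwBbgg=16 AaWwbbGg=16 AaWwbbgg=16 AawwBbGg=8 AawwBbgg=8 AawwbbGg=8 Aawwbbgg=8 aaWWBbGg=4 aaWWBbgg=4 aaWWbbGg=4 aaWWbbgg=4 aaWwBbGg=8 aaWwBbgg=8 aaWwbbGg=8 aaWwbbgg=8 aawwBbGg=4 aawwBbgg=4 aawwbbGg=4 aawwbbgg=4
aawwbbGg hits 4/256; gcd=4; 4÷4/256÷4 = 1/64

P(aawwbbGg) = 1/64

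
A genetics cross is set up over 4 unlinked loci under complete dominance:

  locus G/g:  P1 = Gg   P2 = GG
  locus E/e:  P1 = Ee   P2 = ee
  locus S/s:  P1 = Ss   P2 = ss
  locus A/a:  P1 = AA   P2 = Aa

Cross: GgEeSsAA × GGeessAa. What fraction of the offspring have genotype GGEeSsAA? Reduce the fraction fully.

GgEeSsAA gametes: GESA×2, GEsA×2, GeSA×2, GesA×2, gESA×2, gEsA×2, geSA×2, gesA×2
GGeessAa gametes: GesA×8, Gesa×8
GgEeSsAA×GGeessAa grid (16·16=256): GGEeSsAA=16 GGEeSsAa=16 GGEessAA=16 GGEessAa=16 GGeeSsAA=16 GGeeSsAa=16 GGeessAA=16 GGeessAa=16 GgEeSsAA=16 GgEeSsAa=16 GgEessAA=16 GgEessAa=16 GgeeSsAA=16 GgeeSsAa=16 GgeessAA=16 GgeessAa=16
GGEeSsAA hits 16/256; gcd=16; 16÷16/256÷16 = 1/16

P(GGEeSsAA) = 1/16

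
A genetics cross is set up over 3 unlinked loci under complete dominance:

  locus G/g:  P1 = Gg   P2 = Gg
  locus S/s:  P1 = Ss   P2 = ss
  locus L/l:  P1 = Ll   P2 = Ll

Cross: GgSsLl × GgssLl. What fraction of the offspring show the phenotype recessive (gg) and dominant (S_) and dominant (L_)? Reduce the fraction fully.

P(gg S_ L_) = 3/32

GgSsLl gametes: GSL×1, GSl×1, GsL×1, Gsl×1, gSL×1, gSl×1, gsL×1, gsl×1
GgssLl gametes: GsL×2, Gsl×2, gsL×2, gsl×2
GgSsLl×GgssLl grid (8·8=64): GGSsLL=2 GGSsLl=4 GGSsll=2 GGssLL=2 GGssLl=4 GGssll=2 GgSsLL=4 GgSsLl=8 GgSsll=4 GgssLL=4 GgssLl=8 Ggssll=4 ggSsLL=2 ggSsLl=4 ggSsll=2 ggssLL=2 ggssLl=4 ggssll=2
gg S_ L_ hits 6/64; gcd=2; 6÷2/64÷2 = 3/32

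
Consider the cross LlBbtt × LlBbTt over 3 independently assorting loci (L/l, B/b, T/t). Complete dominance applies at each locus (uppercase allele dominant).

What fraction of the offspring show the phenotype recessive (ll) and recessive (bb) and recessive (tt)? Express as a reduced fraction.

LlBbtt gametes: LBt×2, Lbt×2, lBt×2, lbt×2
LlBbTt gametes: LBT×1, LBt×1, LbT×1, Lbt×1, lBT×1, lBt×1, lbT×1, lbt×1
LlBbtt×LlBbTt grid (8·8=64): LLBBTt=2 LLBBtt=2 LLBbTt=4 LLBbtt=4 LLbbTt=2 LLbbtt=2 LlBBTt=4 LlBBtt=4 LlBbTt=8 LlBbtt=8 LlbbTt=4 Llbbtt=4 llBBTt=2 llBBtt=2 llBbTt=4 llBbtt=4 llbbTt=2 llbbtt=2
ll bb tt hits 2/64; gcd=2; 2÷2/64÷2 = 1/32

P(ll bb tt) = 1/32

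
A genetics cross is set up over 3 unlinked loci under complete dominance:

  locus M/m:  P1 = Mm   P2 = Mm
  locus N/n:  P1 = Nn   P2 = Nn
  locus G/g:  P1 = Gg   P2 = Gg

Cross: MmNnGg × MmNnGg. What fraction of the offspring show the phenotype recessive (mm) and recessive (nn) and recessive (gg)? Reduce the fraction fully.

MmNnGg gametes: MNG×1, MNg×1, MnG×1, Mng×1, mNG×1, mNg×1, mnG×1, mng×1
MmNnGg gametes: MNG×1, MNg×1, MnG×1, Mng×1, mNG×1, mNg×1, mnG×1, mng×1
MmNnGg×MmNnGg grid (8·8=64): MMNNGG=1 MMNNGg=2 MMNNgg=1 MMNnGG=2 MMNnGg=4 MMNngg=2 MMnnGG=1 MMnnGg=2 MMnngg=1 MmNNGG=2 MmNNGg=4 MmNNgg=2 MmNnGG=4 MmNnGg=8 MmNngg=4 MmnnGG=2 MmnnGg=4 Mmnngg=2 mmNNGG=1 mmNNGg=2 mmNNgg=1 mmNnGG=2 mmNnGg=4 mmNngg=2 mmnnGG=1 mmnnGg=2 mmnngg=1
mm nn gg hits 1/64; gcd=1; 1÷1/64÷1 = 1/64

P(mm nn gg) = 1/64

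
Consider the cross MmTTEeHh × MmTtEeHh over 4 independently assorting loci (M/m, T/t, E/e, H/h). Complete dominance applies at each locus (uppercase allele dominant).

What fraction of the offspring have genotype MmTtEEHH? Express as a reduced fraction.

P(MmTtEEHH) = 1/64

MmTTEeHh gametes: MTEH×2, MTEh×2, MTeH×2, MTeh×2, mTEH×2, mTEh×2, mTeH×2, mTeh×2
MmTtEeHh gametes: MTEH×1, MTEh×1, MTeH×1, MTeh×1, MtEH×1, MtEh×1, MteH×1, Mteh×1, mTEH×1, mTEh×1, mTeH×1, mTeh×1, mtEH×1, mtEh×1, mteH×1, mteh×1
MmTTEeHh×MmTtEeHh grid (16·16=256): MMTTEEHH=2 MMTTEEHh=4 MMTTEEhh=2 MMTTEeHH=4 MMTTEeHh=8 MMTTEehh=4 MMTTeeHH=2 MMTTeeHh=4 MMTTeehh=2 MMTtEEHH=2 MMTtEEHh=4 MMTtEEhh=2 MMTtEeHH=4 MMTtEeHh=8 MMTtEehh=4 MMTteeHH=2 MMTteeHh=4 MMTteehh=2 MmTTEEHH=4 MmTTEEHh=8 MmTTEEhh=4 MmTTEeHH=8 MmTTEeHh=16 MmTTEehh=8 MmTTeeHH=4 MmTTeeHh=8 MmTTeehh=4 MmTtEEHH=4 MmTtEEHh=8 MmTtEEhh=4 MmTtEeHH=8 MmTtEeHh=16 MmTtEehh=8 MmTteeHH=4 MmTteeHh=8 MmTteehh=4 mmTTEEHH=2 mmTTEEHh=4 mmTTEEhh=2 mmTTEeHH=4 mmTTEeHh=8 mmTTEehh=4 mmTTeeHH=2 mmTTeeHh=4 mmTTeehh=2 mmTtEEHH=2 mmTtEEHh=4 mmTtEEhh=2 mmTtEeHH=4 mmTtEeHh=8 mmTtEehh=4 mmTteeHH=2 mmTteeHh=4 mmTteehh=2
MmTtEEHH hits 4/256; gcd=4; 4÷4/256÷4 = 1/64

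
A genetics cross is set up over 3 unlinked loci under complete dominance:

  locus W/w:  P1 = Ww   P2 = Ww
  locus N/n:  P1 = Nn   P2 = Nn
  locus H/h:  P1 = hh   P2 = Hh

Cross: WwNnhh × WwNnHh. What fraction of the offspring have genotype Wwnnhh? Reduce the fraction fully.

P(Wwnnhh) = 1/16

WwNnhh gametes: WNh×2, Wnh×2, wNh×2, wnh×2
WwNnHh gametes: WNH×1, WNh×1, WnH×1, Wnh×1, wNH×1, wNh×1, wnH×1, wnh×1
WwNnhh×WwNnHh grid (8·8=64): WWNNHh=2 WWNNhh=2 WWNnHh=4 WWNnhh=4 WWnnHh=2 WWnnhh=2 WwNNHh=4 WwNNhh=4 WwNnHh=8 WwNnhh=8 WwnnHh=4 Wwnnhh=4 wwNNHh=2 wwNNhh=2 wwNnHh=4 wwNnhh=4 wwnnHh=2 wwnnhh=2
Wwnnhh hits 4/64; gcd=4; 4÷4/64÷4 = 1/16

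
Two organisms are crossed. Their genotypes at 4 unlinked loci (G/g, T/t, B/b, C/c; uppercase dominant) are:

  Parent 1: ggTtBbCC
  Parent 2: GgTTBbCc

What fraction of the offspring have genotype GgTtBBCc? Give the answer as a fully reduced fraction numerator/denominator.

ggTtBbCC gametes: gTBC×4, gTbC×4, gtBC×4, gtbC×4
GgTTBbCc gametes: GTBC×2, GTBc×2, GTbC×2, GTbc×2, gTBC×2, gTBc×2, gTbC×2, gTbc×2
ggTtBbCC×GgTTBbCc grid (16·16=256): GgTTBBCC=8 GgTTBBCc=8 GgTTBbCC=16 GgTTBbCc=16 GgTTbbCC=8 GgTTbbCc=8 GgTtBBCC=8 GgTtBBCc=8 GgTtBbCC=16 GgTtBbCc=16 GgTtbbCC=8 GgTtbbCc=8 ggTTBBCC=8 ggTTBBCc=8 ggTTBbCC=16 ggTTBbCc=16 ggTTbbCC=8 ggTTbbCc=8 ggTtBBCC=8 ggTtBBCc=8 ggTtBbCC=16 ggTtBbCc=16 ggTtbbCC=8 ggTtbbCc=8
GgTtBBCc hits 8/256; gcd=8; 8÷8/256÷8 = 1/32

P(GgTtBBCc) = 1/32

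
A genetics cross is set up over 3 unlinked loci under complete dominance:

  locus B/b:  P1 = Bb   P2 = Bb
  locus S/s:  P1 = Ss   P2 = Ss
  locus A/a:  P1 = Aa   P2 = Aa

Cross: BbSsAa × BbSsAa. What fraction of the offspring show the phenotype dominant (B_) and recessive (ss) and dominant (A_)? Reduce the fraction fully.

BbSsAa gametes: BSA×1, BSa×1, BsA×1, Bsa×1, bSA×1, bSa×1, bsA×1, bsa×1
BbSsAa gametes: BSA×1, BSa×1, BsA×1, Bsa×1, bSA×1, bSa×1, bsA×1, bsa×1
BbSsAa×BbSsAa grid (8·8=64): BBSSAA=1 BBSSAa=2 BBSSaa=1 BBSsAA=2 BBSsAa=4 BBSsaa=2 BBssAA=1 BBssAa=2 BBssaa=1 BbSSAA=2 BbSSAa=4 BbSSaa=2 BbSsAA=4 BbSsAa=8 BbSsaa=4 BbssAA=2 BbssAa=4 Bbssaa=2 bbSSAA=1 bbSSAa=2 bbSSaa=1 bbSsAA=2 bbSsAa=4 bbSsaa=2 bbssAA=1 bbssAa=2 bbssaa=1
B_ ss A_ hits 9/64; gcd=1; 9÷1/64÷1 = 9/64

P(B_ ss A_) = 9/64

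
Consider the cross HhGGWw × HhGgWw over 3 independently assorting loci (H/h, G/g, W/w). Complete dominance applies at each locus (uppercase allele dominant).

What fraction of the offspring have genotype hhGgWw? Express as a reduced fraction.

P(hhGgWw) = 1/16

HhGGWw gametes: HGW×2, HGw×2, hGW×2, hGw×2
HhGgWw gametes: HGW×1, HGw×1, HgW×1, Hgw×1, hGW×1, hGw×1, hgW×1, hgw×1
HhGGWw×HhGgWw grid (8·8=64): HHGGWW=2 HHGGWw=4 HHGGww=2 HHGgWW=2 HHGgWw=4 HHGgww=2 HhGGWW=4 HhGGWw=8 HhGGww=4 HhGgWW=4 HhGgWw=8 HhGgww=4 hhGGWW=2 hhGGWw=4 hhGGww=2 hhGgWW=2 hhGgWw=4 hhGgww=2
hhGgWw hits 4/64; gcd=4; 4÷4/64÷4 = 1/16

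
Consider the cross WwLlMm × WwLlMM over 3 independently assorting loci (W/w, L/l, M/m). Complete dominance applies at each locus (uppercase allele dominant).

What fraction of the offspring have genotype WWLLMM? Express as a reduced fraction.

WwLlMm gametes: WLM×1, WLm×1, WlM×1, Wlm×1, wLM×1, wLm×1, wlM×1, wlm×1
WwLlMM gametes: WLM×2, WlM×2, wLM×2, wlM×2
WwLlMm×WwLlMM grid (8·8=64): WWLLMM=2 WWLLMm=2 WWLlMM=4 WWLlMm=4 WWllMM=2 WWllMm=2 WwLLMM=4 WwLLMm=4 WwLlMM=8 WwLlMm=8 WwllMM=4 WwllMm=4 wwLLMM=2 wwLLMm=2 wwLlMM=4 wwLlMm=4 wwllMM=2 wwllMm=2
WWLLMM hits 2/64; gcd=2; 2÷2/64÷2 = 1/32

P(WWLLMM) = 1/32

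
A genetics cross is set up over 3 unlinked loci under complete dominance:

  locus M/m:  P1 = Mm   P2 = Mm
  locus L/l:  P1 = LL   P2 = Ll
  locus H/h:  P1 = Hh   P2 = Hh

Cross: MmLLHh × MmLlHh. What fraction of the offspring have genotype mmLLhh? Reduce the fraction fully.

MmLLHh gametes: MLH×2, MLh×2, mLH×2, mLh×2
MmLlHh gametes: MLH×1, MLh×1, MlH×1, Mlh×1, mLH×1, mLh×1, mlH×1, mlh×1
MmLLHh×MmLlHh grid (8·8=64): MMLLHH=2 MMLLHh=4 MMLLhh=2 MMLlHH=2 MMLlHh=4 MMLlhh=2 MmLLHH=4 MmLLHh=8 MmLLhh=4 MmLlHH=4 MmLlHh=8 MmLlhh=4 mmLLHH=2 mmLLHh=4 mmLLhh=2 mmLlHH=2 mmLlHh=4 mmLlhh=2
mmLLhh hits 2/64; gcd=2; 2÷2/64÷2 = 1/32

P(mmLLhh) = 1/32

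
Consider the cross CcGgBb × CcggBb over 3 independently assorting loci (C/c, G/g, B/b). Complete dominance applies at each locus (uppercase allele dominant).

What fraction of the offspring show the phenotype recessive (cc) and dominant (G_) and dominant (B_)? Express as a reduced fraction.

P(cc G_ B_) = 3/32

CcGgBb gametes: CGB×1, CGb×1, CgB×1, Cgb×1, cGB×1, cGb×1, cgB×1, cgb×1
CcggBb gametes: CgB×2, Cgb×2, cgB×2, cgb×2
CcGgBb×CcggBb grid (8·8=64): CCGgBB=2 CCGgBb=4 CCGgbb=2 CCggBB=2 CCggBb=4 CCggbb=2 CcGgBB=4 CcGgBb=8 CcGgbb=4 CcggBB=4 CcggBb=8 Ccggbb=4 ccGgBB=2 ccGgBb=4 ccGgbb=2 ccggBB=2 ccggBb=4 ccggbb=2
cc G_ B_ hits 6/64; gcd=2; 6÷2/64÷2 = 3/32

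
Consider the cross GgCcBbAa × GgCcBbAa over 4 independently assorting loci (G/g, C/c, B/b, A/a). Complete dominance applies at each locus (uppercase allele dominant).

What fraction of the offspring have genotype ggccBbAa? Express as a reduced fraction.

P(ggccBbAa) = 1/64

GgCcBbAa gametes: GCBA×1, GCBa×1, GCbA×1, GCba×1, GcBA×1, GcBa×1, GcbA×1, Gcba×1, gCBA×1, gCBa×1, gCbA×1, gCba×1, gcBA×1, gcBa×1, gcbA×1, gcba×1
GgCcBbAa gametes: GCBA×1, GCBa×1, GCbA×1, GCba×1, GcBA×1, GcBa×1, GcbA×1, Gcba×1, gCBA×1, gCBa×1, gCbA×1, gCba×1, gcBA×1, gcBa×1, gcbA×1, gcba×1
GgCcBbAa×GgCcBbAa grid (16·16=256): GGCCBBAA=1 GGCCBBAa=2 GGCCBBaa=1 GGCCBbAA=2 GGCCBbAa=4 GGCCBbaa=2 GGCCbbAA=1 GGCCbbAa=2 GGCCbbaa=1 GGCcBBAA=2 GGCcBBAa=4 GGCcBBaa=2 GGCcBbAA=4 GGCcBbAa=8 GGCcBbaa=4 GGCcbbAA=2 GGCcbbAa=4 GGCcbbaa=2 GGccBBAA=1 GGccBBAa=2 GGccBBaa=1 GGccBbAA=2 GGccBbAa=4 GGccBbaa=2 GGccbbAA=1 GGccbbAa=2 GGccbbaa=1 GgCCBBAA=2 GgCCBBAa=4 GgCCBBaa=2 GgCCBbAA=4 GgCCBbAa=8 GgCCBbaa=4 GgCCbbAA=2 GgCCbbAa=4 GgCCbbaa=2 GgCcBBAA=4 GgCcBBAa=8 GgCcBBaa=4 GgCcBbAA=8 GgCcBbAa=16 GgCcBbaa=8 GgCcbbAA=4 GgCcbbAa=8 GgCcbbaa=4 GgccBBAA=2 GgccBBAa=4 GgccBBaa=2 GgccBbAA=4 GgccBbAa=8 GgccBbaa=4 GgccbbAA=2 GgccbbAa=4 Ggccbbaa=2 ggCCBBAA=1 ggCCBBAa=2 ggCCBBaa=1 ggCCBbAA=2 ggCCBbAa=4 ggCCBbaa=2 ggCCbbAA=1 ggCCbbAa=2 ggCCbbaa=1 ggCcBBAA=2 ggCcBBAa=4 ggCcBBaa=2 ggCcBbAA=4 ggCcBbAa=8 ggCcBbaa=4 ggCcbbAA=2 ggCcbbAa=4 ggCcbbaa=2 ggccBBAA=1 ggccBBAa=2 ggccBBaa=1 ggccBbAA=2 ggccBbAa=4 ggccBbaa=2 ggccbbAA=1 ggccbbAa=2 ggccbbaa=1
ggccBbAa hits 4/256; gcd=4; 4÷4/256÷4 = 1/64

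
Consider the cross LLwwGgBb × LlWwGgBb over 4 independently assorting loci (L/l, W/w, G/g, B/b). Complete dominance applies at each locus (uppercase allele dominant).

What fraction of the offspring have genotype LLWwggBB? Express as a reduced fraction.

LLwwGgBb gametes: LwGB×4, LwGb×4, LwgB×4, Lwgb×4
LlWwGgBb gametes: LWGB×1, LWGb×1, LWgB×1, LWgb×1, LwGB×1, LwGb×1, LwgB×1, Lwgb×1, lWGB×1, lWGb×1, lWgB×1, lWgb×1, lwGB×1, lwGb×1, lwgB×1, lwgb×1
LLwwGgBb×LlWwGgBb grid (16·16=256): LLWwGGBB=4 LLWwGGBb=8 LLWwGGbb=4 LLWwGgBB=8 LLWwGgBb=16 LLWwGgbb=8 LLWwggBB=4 LLWwggBb=8 LLWwggbb=4 LLwwGGBB=4 LLwwGGBb=8 LLwwGGbb=4 LLwwGgBB=8 LLwwGgBb=16 LLwwGgbb=8 LLwwggBB=4 LLwwggBb=8 LLwwggbb=4 LlWwGGBB=4 LlWwGGBb=8 LlWwGGbb=4 LlWwGgBB=8 LlWwGgBb=16 LlWwGgbb=8 LlWwggBB=4 LlWwggBb=8 LlWwggbb=4 LlwwGGBB=4 LlwwGGBb=8 LlwwGGbb=4 LlwwGgBB=8 LlwwGgBb=16 LlwwGgbb=8 LlwwggBB=4 LlwwggBb=8 Llwwggbb=4
LLWwggBB hits 4/256; gcd=4; 4÷4/256÷4 = 1/64

P(LLWwggBB) = 1/64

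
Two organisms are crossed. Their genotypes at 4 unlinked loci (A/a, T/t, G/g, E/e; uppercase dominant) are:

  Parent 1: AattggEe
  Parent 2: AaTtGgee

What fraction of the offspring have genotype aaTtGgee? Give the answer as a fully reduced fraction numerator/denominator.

AattggEe gametes: AtgE×4, Atge×4, atgE×4, atge×4
AaTtGgee gametes: ATGe×2, ATge×2, AtGe×2, Atge×2, aTGe×2, aTge×2, atGe×2, atge×2
AattggEe×AaTtGgee grid (16·16=256): AATtGgEe=8 AATtGgee=8 AATtggEe=8 AATtggee=8 AAttGgEe=8 AAttGgee=8 AAttggEe=8 AAttggee=8 AaTtGgEe=16 AaTtGgee=16 AaTtggEe=16 AaTtggee=16 AattGgEe=16 AattGgee=16 AattggEe=16 Aattggee=16 aaTtGgEe=8 aaTtGgee=8 aaTtggEe=8 aaTtggee=8 aattGgEe=8 aattGgee=8 aattggEe=8 aattggee=8
aaTtGgee hits 8/256; gcd=8; 8÷8/256÷8 = 1/32

P(aaTtGgee) = 1/32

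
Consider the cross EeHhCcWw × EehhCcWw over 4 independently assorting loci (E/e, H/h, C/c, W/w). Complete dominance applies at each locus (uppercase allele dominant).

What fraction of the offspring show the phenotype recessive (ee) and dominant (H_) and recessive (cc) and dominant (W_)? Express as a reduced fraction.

EeHhCcWw gametes: EHCW×1, EHCw×1, EHcW×1, EHcw×1, EhCW×1, EhCw×1, EhcW×1, Ehcw×1, eHCW×1, eHCw×1, eHcW×1, eHcw×1, ehCW×1, ehCw×1, ehcW×1, ehcw×1
EehhCcWw gametes: EhCW×2, EhCw×2, EhcW×2, Ehcw×2, ehCW×2, ehCw×2, ehcW×2, ehcw×2
EeHhCcWw×EehhCcWw grid (16·16=256): EEHhCCWW=2 EEHhCCWw=4 EEHhCCww=2 EEHhCcWW=4 EEHhCcWw=8 EEHhCcww=4 EEHhccWW=2 EEHhccWw=4 EEHhccww=2 EEhhCCWW=2 EEhhCCWw=4 EEhhCCww=2 EEhhCcWW=4 EEhhCcWw=8 EEhhCcww=4 EEhhccWW=2 EEhhccWw=4 EEhhccww=2 EeHhCCWW=4 EeHhCCWw=8 EeHhCCww=4 EeHhCcWW=8 EeHhCcWw=16 EeHhCcww=8 EeHhccWW=4 EeHhccWw=8 EeHhccww=4 EehhCCWW=4 EehhCCWw=8 EehhCCww=4 EehhCcWW=8 EehhCcWw=16 EehhCcww=8 EehhccWW=4 EehhccWw=8 Eehhccww=4 eeHhCCWW=2 eeHhCCWw=4 eeHhCCww=2 eeHhCcWW=4 eeHhCcWw=8 eeHhCcww=4 eeHhccWW=2 eeHhccWw=4 eeHhccww=2 eehhCCWW=2 eehhCCWw=4 eehhCCww=2 eehhCcWW=4 eehhCcWw=8 eehhCcww=4 eehhccWW=2 eehhccWw=4 eehhccww=2
ee H_ cc W_ hits 6/256; gcd=2; 6÷2/256÷2 = 3/128

P(ee H_ cc W_) = 3/128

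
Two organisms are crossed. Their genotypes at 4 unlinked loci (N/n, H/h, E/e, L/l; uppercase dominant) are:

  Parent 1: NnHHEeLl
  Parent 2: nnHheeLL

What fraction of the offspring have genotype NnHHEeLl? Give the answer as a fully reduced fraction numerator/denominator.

P(NnHHEeLl) = 1/16

NnHHEeLl gametes: NHEL×2, NHEl×2, NHeL×2, NHel×2, nHEL×2, nHEl×2, nHeL×2, nHel×2
nnHheeLL gametes: nHeL×8, nheL×8
NnHHEeLl×nnHheeLL grid (16·16=256): NnHHEeLL=16 NnHHEeLl=16 NnHHeeLL=16 NnHHeeLl=16 NnHhEeLL=16 NnHhEeLl=16 NnHheeLL=16 NnHheeLl=16 nnHHEeLL=16 nnHHEeLl=16 nnHHeeLL=16 nnHHeeLl=16 nnHhEeLL=16 nnHhEeLl=16 nnHheeLL=16 nnHheeLl=16
NnHHEeLl hits 16/256; gcd=16; 16÷16/256÷16 = 1/16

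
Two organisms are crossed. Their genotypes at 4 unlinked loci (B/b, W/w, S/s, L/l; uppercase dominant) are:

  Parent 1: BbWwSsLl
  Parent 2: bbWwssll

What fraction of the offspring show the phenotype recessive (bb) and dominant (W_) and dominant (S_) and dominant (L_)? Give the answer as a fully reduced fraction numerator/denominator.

BbWwSsLl gametes: BWSL×1, BWSl×1, BWsL×1, BWsl×1, BwSL×1, BwSl×1, BwsL×1, Bwsl×1, bWSL×1, bWSl×1, bWsL×1, bWsl×1, bwSL×1, bwSl×1, bwsL×1, bwsl×1
bbWwssll gametes: bWsl×8, bwsl×8
BbWwSsLl×bbWwssll grid (16·16=256): BbWWSsLl=8 BbWWSsll=8 BbWWssLl=8 BbWWssll=8 BbWwSsLl=16 BbWwSsll=16 BbWwssLl=16 BbWwssll=16 BbwwSsLl=8 BbwwSsll=8 BbwwssLl=8 Bbwwssll=8 bbWWSsLl=8 bbWWSsll=8 bbWWssLl=8 bbWWssll=8 bbWwSsLl=16 bbWwSsll=16 bbWwssLl=16 bbWwssll=16 bbwwSsLl=8 bbwwSsll=8 bbwwssLl=8 bbwwssll=8
bb W_ S_ L_ hits 24/256; gcd=8; 24÷8/256÷8 = 3/32

P(bb W_ S_ L_) = 3/32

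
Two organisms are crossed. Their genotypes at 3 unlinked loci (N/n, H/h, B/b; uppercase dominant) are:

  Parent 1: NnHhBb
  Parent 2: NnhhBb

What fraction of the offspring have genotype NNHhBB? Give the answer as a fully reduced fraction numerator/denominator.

P(NNHhBB) = 1/32

NnHhBb gametes: NHB×1, NHb×1, NhB×1, Nhb×1, nHB×1, nHb×1, nhB×1, nhb×1
NnhhBb gametes: NhB×2, Nhb×2, nhB×2, nhb×2
NnHhBb×NnhhBb grid (8·8=64): NNHhBB=2 NNHhBb=4 NNHhbb=2 NNhhBB=2 NNhhBb=4 NNhhbb=2 NnHhBB=4 NnHhBb=8 NnHhbb=4 NnhhBB=4 NnhhBb=8 Nnhhbb=4 nnHhBB=2 nnHhBb=4 nnHhbb=2 nnhhBB=2 nnhhBb=4 nnhhbb=2
NNHhBB hits 2/64; gcd=2; 2÷2/64÷2 = 1/32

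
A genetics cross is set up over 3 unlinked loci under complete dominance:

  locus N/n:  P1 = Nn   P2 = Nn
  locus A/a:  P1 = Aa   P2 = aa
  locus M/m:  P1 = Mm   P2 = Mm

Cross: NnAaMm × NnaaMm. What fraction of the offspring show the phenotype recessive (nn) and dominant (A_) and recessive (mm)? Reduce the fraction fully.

NnAaMm gametes: NAM×1, NAm×1, NaM×1, Nam×1, nAM×1, nAm×1, naM×1, nam×1
NnaaMm gametes: NaM×2, Nam×2, naM×2, nam×2
NnAaMm×NnaaMm grid (8·8=64): NNAaMM=2 NNAaMm=4 NNAamm=2 NNaaMM=2 NNaaMm=4 NNaamm=2 NnAaMM=4 NnAaMm=8 NnAamm=4 NnaaMM=4 NnaaMm=8 Nnaamm=4 nnAaMM=2 nnAaMm=4 nnAamm=2 nnaaMM=2 nnaaMm=4 nnaamm=2
nn A_ mm hits 2/64; gcd=2; 2÷2/64÷2 = 1/32

P(nn A_ mm) = 1/32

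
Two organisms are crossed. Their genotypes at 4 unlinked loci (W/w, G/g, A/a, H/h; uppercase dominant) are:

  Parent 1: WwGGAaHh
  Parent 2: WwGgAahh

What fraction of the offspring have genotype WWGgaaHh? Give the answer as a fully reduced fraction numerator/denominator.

P(WWGgaaHh) = 1/64

WwGGAaHh gametes: WGAH×2, WGAh×2, WGaH×2, WGah×2, wGAH×2, wGAh×2, wGaH×2, wGah×2
WwGgAahh gametes: WGAh×2, WGah×2, WgAh×2, Wgah×2, wGAh×2, wGah×2, wgAh×2, wgah×2
WwGGAaHh×WwGgAahh grid (16·16=256): WWGGAAHh=4 WWGGAAhh=4 WWGGAaHh=8 WWGGAahh=8 WWGGaaHh=4 WWGGaahh=4 WWGgAAHh=4 WWGgAAhh=4 WWGgAaHh=8 WWGgAahh=8 WWGgaaHh=4 WWGgaahh=4 WwGGAAHh=8 WwGGAAhh=8 WwGGAaHh=16 WwGGAahh=16 WwGGaaHh=8 WwGGaahh=8 WwGgAAHh=8 WwGgAAhh=8 WwGgAaHh=16 WwGgAahh=16 WwGgaaHh=8 WwGgaahh=8 wwGGAAHh=4 wwGGAAhh=4 wwGGAaHh=8 wwGGAahh=8 wwGGaaHh=4 wwGGaahh=4 wwGgAAHh=4 wwGgAAhh=4 wwGgAaHh=8 wwGgAahh=8 wwGgaaHh=4 wwGgaahh=4
WWGgaaHh hits 4/256; gcd=4; 4÷4/256÷4 = 1/64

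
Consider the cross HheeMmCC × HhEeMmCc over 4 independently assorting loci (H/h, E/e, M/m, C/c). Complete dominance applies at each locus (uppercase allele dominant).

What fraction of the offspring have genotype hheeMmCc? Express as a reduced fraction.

HheeMmCC gametes: HeMC×4, HemC×4, heMC×4, hemC×4
HhEeMmCc gametes: HEMC×1, HEMc×1, HEmC×1, HEmc×1, HeMC×1, HeMc×1, HemC×1, Hemc×1, hEMC×1, hEMc×1, hEmC×1, hEmc×1, heMC×1, heMc×1, hemC×1, hemc×1
HheeMmCC×HhEeMmCc grid (16·16=256): HHEeMMCC=4 HHEeMMCc=4 HHEeMmCC=8 HHEeMmCc=8 HHEemmCC=4 HHEemmCc=4 HHeeMMCC=4 HHeeMMCc=4 HHeeMmCC=8 HHeeMmCc=8 HHeemmCC=4 HHeemmCc=4 HhEeMMCC=8 HhEeMMCc=8 HhEeMmCC=16 HhEeMmCc=16 HhEemmCC=8 HhEemmCc=8 HheeMMCC=8 HheeMMCc=8 HheeMmCC=16 HheeMmCc=16 HheemmCC=8 HheemmCc=8 hhEeMMCC=4 hhEeMMCc=4 hhEeMmCC=8 hhEeMmCc=8 hhEemmCC=4 hhEemmCc=4 hheeMMCC=4 hheeMMCc=4 hheeMmCC=8 hheeMmCc=8 hheemmCC=4 hheemmCc=4
hheeMmCc hits 8/256; gcd=8; 8÷8/256÷8 = 1/32

P(hheeMmCc) = 1/32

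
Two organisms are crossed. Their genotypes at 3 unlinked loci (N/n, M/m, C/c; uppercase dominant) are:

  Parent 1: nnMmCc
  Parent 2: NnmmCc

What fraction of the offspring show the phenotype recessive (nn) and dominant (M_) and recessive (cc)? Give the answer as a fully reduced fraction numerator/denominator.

P(nn M_ cc) = 1/16

nnMmCc gametes: nMC×2, nMc×2, nmC×2, nmc×2
NnmmCc gametes: NmC×2, Nmc×2, nmC×2, nmc×2
nnMmCc×NnmmCc grid (8·8=64): NnMmCC=4 NnMmCc=8 NnMmcc=4 NnmmCC=4 NnmmCc=8 Nnmmcc=4 nnMmCC=4 nnMmCc=8 nnMmcc=4 nnmmCC=4 nnmmCc=8 nnmmcc=4
nn M_ cc hits 4/64; gcd=4; 4÷4/64÷4 = 1/16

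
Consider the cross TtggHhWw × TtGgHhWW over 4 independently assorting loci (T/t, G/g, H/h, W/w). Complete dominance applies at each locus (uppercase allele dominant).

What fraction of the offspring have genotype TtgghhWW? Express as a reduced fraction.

TtggHhWw gametes: TgHW×2, TgHw×2, TghW×2, Tghw×2, tgHW×2, tgHw×2, tghW×2, tghw×2
TtGgHhWW gametes: TGHW×2, TGhW×2, TgHW×2, TghW×2, tGHW×2, tGhW×2, tgHW×2, tghW×2
TtggHhWw×TtGgHhWW grid (16·16=256): TTGgHHWW=4 TTGgHHWw=4 TTGgHhWW=8 TTGgHhWw=8 TTGghhWW=4 TTGghhWw=4 TTggHHWW=4 TTggHHWw=4 TTggHhWW=8 TTggHhWw=8 TTgghhWW=4 TTgghhWw=4 TtGgHHWW=8 TtGgHHWw=8 TtGgHhWW=16 TtGgHhWw=16 TtGghhWW=8 TtGghhWw=8 TtggHHWW=8 TtggHHWw=8 TtggHhWW=16 TtggHhWw=16 TtgghhWW=8 TtgghhWw=8 ttGgHHWW=4 ttGgHHWw=4 ttGgHhWW=8 ttGgHhWw=8 ttGghhWW=4 ttGghhWw=4 ttggHHWW=4 ttggHHWw=4 ttggHhWW=8 ttggHhWw=8 ttgghhWW=4 ttgghhWw=4
TtgghhWW hits 8/256; gcd=8; 8÷8/256÷8 = 1/32

P(TtgghhWW) = 1/32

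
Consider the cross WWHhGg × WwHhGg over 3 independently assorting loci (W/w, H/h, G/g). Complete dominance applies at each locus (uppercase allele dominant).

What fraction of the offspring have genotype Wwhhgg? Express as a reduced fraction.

WWHhGg gametes: WHG×2, WHg×2, WhG×2, Whg×2
WwHhGg gametes: WHG×1, WHg×1, WhG×1, Whg×1, wHG×1, wHg×1, whG×1, whg×1
WWHhGg×WwHhGg grid (8·8=64): WWHHGG=2 WWHHGg=4 WWHHgg=2 WWHhGG=4 WWHhGg=8 WWHhgg=4 WWhhGG=2 WWhhGg=4 WWhhgg=2 WwHHGG=2 WwHHGg=4 WwHHgg=2 WwHhGG=4 WwHhGg=8 WwHhgg=4 WwhhGG=2 WwhhGg=4 Wwhhgg=2
Wwhhgg hits 2/64; gcd=2; 2÷2/64÷2 = 1/32

P(Wwhhgg) = 1/32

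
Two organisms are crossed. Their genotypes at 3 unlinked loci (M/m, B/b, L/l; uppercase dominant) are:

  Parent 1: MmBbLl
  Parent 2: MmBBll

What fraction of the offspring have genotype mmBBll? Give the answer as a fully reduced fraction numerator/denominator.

MmBbLl gametes: MBL×1, MBl×1, MbL×1, Mbl×1, mBL×1, mBl×1, mbL×1, mbl×1
MmBBll gametes: MBl×4, mBl×4
MmBbLl×MmBBll grid (8·8=64): MMBBLl=4 MMBBll=4 MMBbLl=4 MMBbll=4 MmBBLl=8 MmBBll=8 MmBbLl=8 MmBbll=8 mmBBLl=4 mmBBll=4 mmBbLl=4 mmBbll=4
mmBBll hits 4/64; gcd=4; 4÷4/64÷4 = 1/16

P(mmBBll) = 1/16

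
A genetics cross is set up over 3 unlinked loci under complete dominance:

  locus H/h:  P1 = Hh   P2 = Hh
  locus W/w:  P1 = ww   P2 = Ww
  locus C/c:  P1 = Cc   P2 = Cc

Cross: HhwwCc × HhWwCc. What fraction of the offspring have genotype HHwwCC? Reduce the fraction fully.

HhwwCc gametes: HwC×2, Hwc×2, hwC×2, hwc×2
HhWwCc gametes: HWC×1, HWc×1, HwC×1, Hwc×1, hWC×1, hWc×1, hwC×1, hwc×1
HhwwCc×HhWwCc grid (8·8=64): HHWwCC=2 HHWwCc=4 HHWwcc=2 HHwwCC=2 HHwwCc=4 HHwwcc=2 HhWwCC=4 HhWwCc=8 HhWwcc=4 HhwwCC=4 HhwwCc=8 Hhwwcc=4 hhWwCC=2 hhWwCc=4 hhWwcc=2 hhwwCC=2 hhwwCc=4 hhwwcc=2
HHwwCC hits 2/64; gcd=2; 2÷2/64÷2 = 1/32

P(HHwwCC) = 1/32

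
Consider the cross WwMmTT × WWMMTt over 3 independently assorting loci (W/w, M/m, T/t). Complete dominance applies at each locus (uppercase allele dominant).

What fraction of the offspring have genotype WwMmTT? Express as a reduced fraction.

WwMmTT gametes: WMT×2, WmT×2, wMT×2, wmT×2
WWMMTt gametes: WMT×4, WMt×4
WwMmTT×WWMMTt grid (8·8=64): WWMMTT=8 WWMMTt=8 WWMmTT=8 WWMmTt=8 WwMMTT=8 WwMMTt=8 WwMmTT=8 WwMmTt=8
WwMmTT hits 8/64; gcd=8; 8÷8/64÷8 = 1/8

P(WwMmTT) = 1/8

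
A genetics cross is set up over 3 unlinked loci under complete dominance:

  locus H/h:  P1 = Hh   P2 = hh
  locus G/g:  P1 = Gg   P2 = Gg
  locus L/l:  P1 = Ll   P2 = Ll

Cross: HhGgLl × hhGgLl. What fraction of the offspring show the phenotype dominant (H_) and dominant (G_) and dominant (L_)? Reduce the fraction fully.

HhGgLl gametes: HGL×1, HGl×1, HgL×1, Hgl×1, hGL×1, hGl×1, hgL×1, hgl×1
hhGgLl gametes: hGL×2, hGl×2, hgL×2, hgl×2
HhGgLl×hhGgLl grid (8·8=64): HhGGLL=2 HhGGLl=4 HhGGll=2 HhGgLL=4 HhGgLl=8 HhGgll=4 HhggLL=2 HhggLl=4 Hhggll=2 hhGGLL=2 hhGGLl=4 hhGGll=2 hhGgLL=4 hhGgLl=8 hhGgll=4 hhggLL=2 hhggLl=4 hhggll=2
H_ G_ L_ hits 18/64; gcd=2; 18÷2/64÷2 = 9/32

P(H_ G_ L_) = 9/32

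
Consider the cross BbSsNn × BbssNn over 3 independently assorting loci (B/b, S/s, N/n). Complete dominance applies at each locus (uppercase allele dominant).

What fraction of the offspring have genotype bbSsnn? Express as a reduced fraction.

BbSsNn gametes: BSN×1, BSn×1, BsN×1, Bsn×1, bSN×1, bSn×1, bsN×1, bsn×1
BbssNn gametes: BsN×2, Bsn×2, bsN×2, bsn×2
BbSsNn×BbssNn grid (8·8=64): BBSsNN=2 BBSsNn=4 BBSsnn=2 BBssNN=2 BBssNn=4 BBssnn=2 BbSsNN=4 BbSsNn=8 BbSsnn=4 BbssNN=4 BbssNn=8 Bbssnn=4 bbSsNN=2 bbSsNn=4 bbSsnn=2 bbssNN=2 bbssNn=4 bbssnn=2
bbSsnn hits 2/64; gcd=2; 2÷2/64÷2 = 1/32

P(bbSsnn) = 1/32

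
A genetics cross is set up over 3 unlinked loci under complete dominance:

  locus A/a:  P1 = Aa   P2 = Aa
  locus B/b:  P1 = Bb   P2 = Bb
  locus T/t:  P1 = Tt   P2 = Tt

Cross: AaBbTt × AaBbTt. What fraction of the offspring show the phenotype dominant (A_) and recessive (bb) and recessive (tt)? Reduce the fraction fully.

P(A_ bb tt) = 3/64

AaBbTt gametes: ABT×1, ABt×1, AbT×1, Abt×1, aBT×1, aBt×1, abT×1, abt×1
AaBbTt gametes: ABT×1, ABt×1, AbT×1, Abt×1, aBT×1, aBt×1, abT×1, abt×1
AaBbTt×AaBbTt grid (8·8=64): AABBTT=1 AABBTt=2 AABBtt=1 AABbTT=2 AABbTt=4 AABbtt=2 AAbbTT=1 AAbbTt=2 AAbbtt=1 AaBBTT=2 AaBBTt=4 AaBBtt=2 AaBbTT=4 AaBbTt=8 AaBbtt=4 AabbTT=2 AabbTt=4 Aabbtt=2 aaBBTT=1 aaBBTt=2 aaBBtt=1 aaBbTT=2 aaBbTt=4 aaBbtt=2 aabbTT=1 aabbTt=2 aabbtt=1
A_ bb tt hits 3/64; gcd=1; 3÷1/64÷1 = 3/64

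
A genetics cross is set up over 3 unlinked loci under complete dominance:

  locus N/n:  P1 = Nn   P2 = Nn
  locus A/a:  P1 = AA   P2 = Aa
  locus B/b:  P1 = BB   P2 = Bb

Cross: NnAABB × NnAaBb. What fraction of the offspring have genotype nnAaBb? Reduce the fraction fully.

NnAABB gametes: NAB×4, nAB×4
NnAaBb gametes: NAB×1, NAb×1, NaB×1, Nab×1, nAB×1, nAb×1, naB×1, nab×1
NnAABB×NnAaBb grid (8·8=64): NNAABB=4 NNAABb=4 NNAaBB=4 NNAaBb=4 NnAABB=8 NnAABb=8 NnAaBB=8 NnAaBb=8 nnAABB=4 nnAABb=4 nnAaBB=4 nnAaBb=4
nnAaBb hits 4/64; gcd=4; 4÷4/64÷4 = 1/16

P(nnAaBb) = 1/16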